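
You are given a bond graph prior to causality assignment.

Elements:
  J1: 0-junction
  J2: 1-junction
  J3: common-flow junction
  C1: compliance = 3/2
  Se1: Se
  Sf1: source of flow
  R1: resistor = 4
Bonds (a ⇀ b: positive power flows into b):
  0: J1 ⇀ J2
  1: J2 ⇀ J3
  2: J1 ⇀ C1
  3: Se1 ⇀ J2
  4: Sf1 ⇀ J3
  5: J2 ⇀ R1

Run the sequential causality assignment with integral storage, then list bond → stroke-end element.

β3 |J2  (Se1 (Se) sets effort on bond)
β4 |Sf1  (Sf1 fixes flow; stroke at Sf1)
β1 |J3  (common-f at J3 fixed by 4)
β0 |J2  (J2: bond 1 brought flow, rest push out)
β5 |J2  (1-jn J2 has f-setter on 1)
β2 |J1  (closing 0-jn rule on J1)

bond 0 stroke→J2
bond 1 stroke→J3
bond 2 stroke→J1
bond 3 stroke→J2
bond 4 stroke→Sf1
bond 5 stroke→J2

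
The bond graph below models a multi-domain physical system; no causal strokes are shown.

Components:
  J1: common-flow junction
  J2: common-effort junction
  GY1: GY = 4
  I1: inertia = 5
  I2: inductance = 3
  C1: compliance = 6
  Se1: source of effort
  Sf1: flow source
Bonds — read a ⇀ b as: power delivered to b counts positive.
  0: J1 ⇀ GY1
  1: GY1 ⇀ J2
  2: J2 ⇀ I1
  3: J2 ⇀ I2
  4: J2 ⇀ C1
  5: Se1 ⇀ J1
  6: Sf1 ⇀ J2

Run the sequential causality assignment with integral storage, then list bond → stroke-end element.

β5 stroke at J1  (Se1 fixes effort; stroke away)
β6 stroke at Sf1  (source Sf1 imposes f)
β0 stroke at GY1  (closing 1-jn rule on J1)
β1 stroke at GY1  (through GY1, causality inverts; strokes same side of GY1)
β2 stroke at I1  (I1 outputs flow p/I1)
β3 stroke at I2  (prefer integral on I2)
β4 stroke at J2  (closing 0-jn rule on J2)

b0 →GY1
b1 →GY1
b2 →I1
b3 →I2
b4 →J2
b5 →J1
b6 →Sf1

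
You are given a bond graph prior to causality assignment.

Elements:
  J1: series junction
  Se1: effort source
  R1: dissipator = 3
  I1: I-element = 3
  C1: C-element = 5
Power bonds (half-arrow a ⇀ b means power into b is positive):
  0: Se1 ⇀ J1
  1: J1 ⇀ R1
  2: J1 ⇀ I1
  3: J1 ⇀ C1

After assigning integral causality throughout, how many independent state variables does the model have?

β0 →J1  (source Se1 imposes e)
β2 →I1  (I1: I, integral causality)
β1 →J1  (1-jn J1 has f-setter on 2)
β3 →J1  (J1: bond 2 brought flow, rest push out)

2  (C1, I1 all integral)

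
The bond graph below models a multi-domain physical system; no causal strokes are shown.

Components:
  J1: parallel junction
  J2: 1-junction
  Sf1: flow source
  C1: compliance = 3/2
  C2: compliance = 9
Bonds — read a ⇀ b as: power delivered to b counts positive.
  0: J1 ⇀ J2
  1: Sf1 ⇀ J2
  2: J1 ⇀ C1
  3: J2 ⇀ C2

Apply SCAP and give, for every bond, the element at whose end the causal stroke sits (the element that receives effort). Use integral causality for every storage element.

bond 1 →Sf1  (source Sf1 imposes f)
bond 0 →J2  (J2 flow already set via bond 1)
bond 3 →J2  (common-f at J2 fixed by 1)
bond 2 →J1  (closing 0-jn rule on J1)

bond 0 stroke→J2
bond 1 stroke→Sf1
bond 2 stroke→J1
bond 3 stroke→J2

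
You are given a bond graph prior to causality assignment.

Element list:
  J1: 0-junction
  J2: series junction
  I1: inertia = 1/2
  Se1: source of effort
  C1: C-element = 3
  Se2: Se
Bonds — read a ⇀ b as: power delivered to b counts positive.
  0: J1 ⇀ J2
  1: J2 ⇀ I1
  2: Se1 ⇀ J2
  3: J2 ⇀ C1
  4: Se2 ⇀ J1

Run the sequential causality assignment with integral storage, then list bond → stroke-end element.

β0 stroke at J2
β1 stroke at I1
β2 stroke at J2
β3 stroke at J2
β4 stroke at J1

bond 2 →J2  (source Se1 imposes e)
bond 4 →J1  (Se2: effort source, stroke at far end)
bond 0 →J2  (J1: bond 4 brought effort, rest push out)
bond 1 →I1  (I1: I, integral causality)
bond 3 →J2  (J2 flow already set via bond 1)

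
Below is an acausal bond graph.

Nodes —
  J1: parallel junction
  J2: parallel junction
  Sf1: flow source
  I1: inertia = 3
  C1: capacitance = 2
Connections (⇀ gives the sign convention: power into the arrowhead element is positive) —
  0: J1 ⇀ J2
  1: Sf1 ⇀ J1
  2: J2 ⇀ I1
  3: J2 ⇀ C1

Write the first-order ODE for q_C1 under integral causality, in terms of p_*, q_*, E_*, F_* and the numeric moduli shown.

dq_C1/dt = F_Sf1 - p_I1/3

β1 →Sf1  (Sf1 (Sf) sets flow on bond)
β0 →J1  (J1 needs exactly one e-in)
β2 →I1  (I1 integral (f out))
β3 →J2  (closing 0-jn rule on J2)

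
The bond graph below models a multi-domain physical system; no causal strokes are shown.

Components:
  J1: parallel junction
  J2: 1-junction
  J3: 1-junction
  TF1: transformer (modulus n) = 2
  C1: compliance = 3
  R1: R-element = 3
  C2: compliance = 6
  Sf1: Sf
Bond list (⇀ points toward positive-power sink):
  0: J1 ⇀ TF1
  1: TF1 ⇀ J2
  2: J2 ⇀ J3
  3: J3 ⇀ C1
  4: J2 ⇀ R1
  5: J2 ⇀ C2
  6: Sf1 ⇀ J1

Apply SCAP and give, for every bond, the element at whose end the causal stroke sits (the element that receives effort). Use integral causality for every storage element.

b0 |J1
b1 |TF1
b2 |J2
b3 |J3
b4 |J2
b5 |J2
b6 |Sf1

b6 |Sf1  (Sf1 (Sf) sets flow on bond)
b0 |J1  (only one effort-in slot at J1)
b1 |TF1  (through TF1, causality passes straight; one stroke at TF1)
b2 |J2  (J2: bond 1 brought flow, rest push out)
b4 |J2  (J2: bond 1 brought flow, rest push out)
b5 |J2  (1-jn J2 has f-setter on 1)
b3 |J3  (J3: bond 2 brought flow, rest push out)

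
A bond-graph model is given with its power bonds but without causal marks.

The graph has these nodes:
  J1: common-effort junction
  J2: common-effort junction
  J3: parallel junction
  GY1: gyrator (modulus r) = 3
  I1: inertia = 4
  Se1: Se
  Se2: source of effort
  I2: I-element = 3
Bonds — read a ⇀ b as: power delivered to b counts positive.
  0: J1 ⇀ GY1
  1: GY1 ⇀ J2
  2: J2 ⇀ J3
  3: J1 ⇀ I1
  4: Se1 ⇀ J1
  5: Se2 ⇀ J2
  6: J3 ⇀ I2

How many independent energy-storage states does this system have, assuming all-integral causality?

b4 stroke→J1  (Se1: effort source, stroke at far end)
b5 stroke→J2  (Se2 fixes effort; stroke away)
b0 stroke→GY1  (J1: bond 4 brought effort, rest push out)
b3 stroke→I1  (0-jn J1 has e-setter on 4)
b1 stroke→GY1  (J2 effort already set via bond 5)
b2 stroke→J3  (J2 effort already set via bond 5)
b6 stroke→I2  (0-jn J3 has e-setter on 2)

2  (I1, I2 all integral)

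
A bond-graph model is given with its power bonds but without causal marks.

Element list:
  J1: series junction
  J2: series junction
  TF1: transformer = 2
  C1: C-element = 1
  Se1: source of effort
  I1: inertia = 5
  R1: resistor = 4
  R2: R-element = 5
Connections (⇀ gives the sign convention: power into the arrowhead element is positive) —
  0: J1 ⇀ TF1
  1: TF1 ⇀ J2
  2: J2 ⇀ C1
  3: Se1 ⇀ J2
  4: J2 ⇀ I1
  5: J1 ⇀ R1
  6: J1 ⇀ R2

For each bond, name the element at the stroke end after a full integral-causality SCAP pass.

β3 →J2  (Se1 fixes effort; stroke away)
β2 →J2  (prefer integral on C1)
β4 →I1  (prefer integral on I1)
β1 →J2  (J2 flow already set via bond 4)
β0 →TF1  (TF TF1: opposite of bond 1)
β5 →J1  (J1 flow already set via bond 0)
β6 →J1  (1-jn J1 has f-setter on 0)

b0 stroke→TF1
b1 stroke→J2
b2 stroke→J2
b3 stroke→J2
b4 stroke→I1
b5 stroke→J1
b6 stroke→J1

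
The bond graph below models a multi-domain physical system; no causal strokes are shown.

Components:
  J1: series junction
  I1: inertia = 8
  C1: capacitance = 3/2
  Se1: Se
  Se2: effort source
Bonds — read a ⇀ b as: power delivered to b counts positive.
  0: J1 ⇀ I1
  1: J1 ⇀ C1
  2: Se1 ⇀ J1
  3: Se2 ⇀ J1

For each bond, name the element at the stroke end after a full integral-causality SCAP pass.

#2 |J1  (Se1: effort source, stroke at far end)
#3 |J1  (Se2 fixes effort; stroke away)
#0 |I1  (I1 outputs flow p/I1)
#1 |J1  (J1 flow already set via bond 0)

β0 |I1
β1 |J1
β2 |J1
β3 |J1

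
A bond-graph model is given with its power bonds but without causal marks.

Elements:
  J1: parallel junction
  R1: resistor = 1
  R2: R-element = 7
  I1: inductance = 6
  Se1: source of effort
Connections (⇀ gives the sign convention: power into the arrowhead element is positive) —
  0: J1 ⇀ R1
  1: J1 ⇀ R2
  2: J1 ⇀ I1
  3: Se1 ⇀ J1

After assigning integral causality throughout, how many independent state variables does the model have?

#3 |J1  (source Se1 imposes e)
#0 |R1  (0-jn J1 has e-setter on 3)
#1 |R2  (common-e at J1 fixed by 3)
#2 |I1  (J1: bond 3 brought effort, rest push out)

1  (I1 all integral)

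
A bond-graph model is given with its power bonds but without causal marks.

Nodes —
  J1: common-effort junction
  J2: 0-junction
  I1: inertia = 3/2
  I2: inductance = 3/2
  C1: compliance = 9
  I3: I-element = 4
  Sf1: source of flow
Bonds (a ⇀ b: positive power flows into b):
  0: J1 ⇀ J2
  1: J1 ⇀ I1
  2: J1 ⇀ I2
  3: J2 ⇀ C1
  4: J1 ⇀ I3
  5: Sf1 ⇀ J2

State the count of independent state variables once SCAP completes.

4  (C1, I1, I2, I3 all integral)

β5 |Sf1  (source Sf1 imposes f)
β1 |I1  (prefer integral on I1)
β2 |I2  (prefer integral on I2)
β3 |J2  (C1 integral (e out))
β0 |J1  (0-jn J2 has e-setter on 3)
β4 |I3  (common-e at J1 fixed by 0)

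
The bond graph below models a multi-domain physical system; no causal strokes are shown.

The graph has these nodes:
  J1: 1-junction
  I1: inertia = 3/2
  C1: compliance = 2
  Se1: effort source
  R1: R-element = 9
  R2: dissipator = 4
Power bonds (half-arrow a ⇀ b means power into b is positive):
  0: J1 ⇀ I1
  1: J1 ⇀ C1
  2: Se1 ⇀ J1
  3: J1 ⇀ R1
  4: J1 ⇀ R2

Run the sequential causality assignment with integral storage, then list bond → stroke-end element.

bond 2 stroke at J1  (Se1: effort source, stroke at far end)
bond 0 stroke at I1  (I1: I, integral causality)
bond 1 stroke at J1  (common-f at J1 fixed by 0)
bond 3 stroke at J1  (common-f at J1 fixed by 0)
bond 4 stroke at J1  (J1: bond 0 brought flow, rest push out)

b0 →I1
b1 →J1
b2 →J1
b3 →J1
b4 →J1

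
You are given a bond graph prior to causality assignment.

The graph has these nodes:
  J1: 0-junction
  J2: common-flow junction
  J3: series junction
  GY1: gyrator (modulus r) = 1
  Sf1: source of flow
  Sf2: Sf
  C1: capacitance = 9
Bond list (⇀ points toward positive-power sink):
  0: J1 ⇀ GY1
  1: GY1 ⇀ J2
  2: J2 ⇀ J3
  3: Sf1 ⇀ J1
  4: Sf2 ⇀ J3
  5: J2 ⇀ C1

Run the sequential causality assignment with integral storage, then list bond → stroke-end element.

#0 stroke→J1
#1 stroke→J2
#2 stroke→J3
#3 stroke→Sf1
#4 stroke→Sf2
#5 stroke→J2

#3 stroke at Sf1  (Sf1 fixes flow; stroke at Sf1)
#4 stroke at Sf2  (Sf2 fixes flow; stroke at Sf2)
#0 stroke at J1  (only one effort-in slot at J1)
#2 stroke at J3  (common-f at J3 fixed by 4)
#1 stroke at J2  (GY GY1: same side as bond 0)
#5 stroke at J2  (J2: bond 2 brought flow, rest push out)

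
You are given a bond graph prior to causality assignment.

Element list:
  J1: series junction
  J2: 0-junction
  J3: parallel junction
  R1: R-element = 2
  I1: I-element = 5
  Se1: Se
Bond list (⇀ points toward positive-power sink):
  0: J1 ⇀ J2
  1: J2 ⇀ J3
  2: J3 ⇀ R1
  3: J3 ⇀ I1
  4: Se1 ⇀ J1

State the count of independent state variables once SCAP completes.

bond 4 →J1  (Se1: effort source, stroke at far end)
bond 0 →J2  (J1: last free bond brings flow in)
bond 1 →J3  (J2: bond 0 brought effort, rest push out)
bond 2 →R1  (J3: bond 1 brought effort, rest push out)
bond 3 →I1  (common-e at J3 fixed by 1)

1  (I1 all integral)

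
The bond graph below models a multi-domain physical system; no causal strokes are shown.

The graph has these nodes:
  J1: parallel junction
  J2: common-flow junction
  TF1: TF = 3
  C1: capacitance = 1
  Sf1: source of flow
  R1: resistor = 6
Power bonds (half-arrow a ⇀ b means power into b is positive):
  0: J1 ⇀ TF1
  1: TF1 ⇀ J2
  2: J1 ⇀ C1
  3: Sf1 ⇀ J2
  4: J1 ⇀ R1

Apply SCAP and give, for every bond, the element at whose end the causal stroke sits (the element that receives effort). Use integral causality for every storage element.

#0 →TF1
#1 →J2
#2 →J1
#3 →Sf1
#4 →R1

bond 3 stroke at Sf1  (Sf1 (Sf) sets flow on bond)
bond 1 stroke at J2  (J2: bond 3 brought flow, rest push out)
bond 0 stroke at TF1  (TF TF1: opposite of bond 1)
bond 2 stroke at J1  (C1 outputs effort q/C1)
bond 4 stroke at R1  (J1: bond 2 brought effort, rest push out)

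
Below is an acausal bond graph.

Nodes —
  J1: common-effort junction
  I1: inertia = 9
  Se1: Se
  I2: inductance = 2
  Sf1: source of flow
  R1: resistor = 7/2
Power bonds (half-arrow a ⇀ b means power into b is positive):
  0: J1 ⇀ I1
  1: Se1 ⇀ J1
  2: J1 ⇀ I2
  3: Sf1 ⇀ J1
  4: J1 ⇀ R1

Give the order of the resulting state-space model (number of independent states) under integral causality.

2  (I1, I2 all integral)

#1 stroke at J1  (Se1 (Se) sets effort on bond)
#3 stroke at Sf1  (Sf1 fixes flow; stroke at Sf1)
#0 stroke at I1  (J1: bond 1 brought effort, rest push out)
#2 stroke at I2  (J1 effort already set via bond 1)
#4 stroke at R1  (common-e at J1 fixed by 1)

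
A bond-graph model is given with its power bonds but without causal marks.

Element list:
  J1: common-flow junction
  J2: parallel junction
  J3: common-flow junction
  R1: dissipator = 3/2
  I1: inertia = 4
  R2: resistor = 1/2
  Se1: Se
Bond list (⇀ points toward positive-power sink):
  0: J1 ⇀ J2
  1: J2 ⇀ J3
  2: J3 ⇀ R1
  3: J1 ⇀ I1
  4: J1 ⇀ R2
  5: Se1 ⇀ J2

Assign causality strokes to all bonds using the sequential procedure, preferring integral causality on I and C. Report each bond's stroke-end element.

b0 |J1
b1 |J3
b2 |R1
b3 |I1
b4 |J1
b5 |J2

bond 5 stroke→J2  (Se1: effort source, stroke at far end)
bond 0 stroke→J1  (J2 effort already set via bond 5)
bond 1 stroke→J3  (J2: bond 5 brought effort, rest push out)
bond 2 stroke→R1  (closing 1-jn rule on J3)
bond 3 stroke→I1  (I1: I, integral causality)
bond 4 stroke→J1  (J1: bond 3 brought flow, rest push out)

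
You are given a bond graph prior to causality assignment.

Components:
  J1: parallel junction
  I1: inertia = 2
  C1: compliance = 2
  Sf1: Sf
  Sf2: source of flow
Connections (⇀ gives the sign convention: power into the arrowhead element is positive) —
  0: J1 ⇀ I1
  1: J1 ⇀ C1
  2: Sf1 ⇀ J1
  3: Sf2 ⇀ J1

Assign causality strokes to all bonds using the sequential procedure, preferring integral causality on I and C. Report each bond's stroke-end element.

bond 0 →I1
bond 1 →J1
bond 2 →Sf1
bond 3 →Sf2

β2 →Sf1  (source Sf1 imposes f)
β3 →Sf2  (source Sf2 imposes f)
β0 →I1  (I1: I, integral causality)
β1 →J1  (J1: last free bond brings effort in)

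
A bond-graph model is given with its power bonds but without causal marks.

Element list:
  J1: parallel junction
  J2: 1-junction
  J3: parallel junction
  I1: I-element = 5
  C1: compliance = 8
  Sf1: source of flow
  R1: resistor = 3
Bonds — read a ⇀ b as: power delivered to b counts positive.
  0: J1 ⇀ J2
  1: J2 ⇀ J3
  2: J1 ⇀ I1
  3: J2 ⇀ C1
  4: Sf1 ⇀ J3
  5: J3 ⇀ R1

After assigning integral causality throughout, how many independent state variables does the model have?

b4 →Sf1  (Sf1: flow source, stroke at near end)
b2 →I1  (prefer integral on I1)
b0 →J1  (J1 needs exactly one e-in)
b1 →J2  (J2: bond 0 brought flow, rest push out)
b3 →J2  (J2 flow already set via bond 0)
b5 →J3  (J3 needs exactly one e-in)

2  (C1, I1 all integral)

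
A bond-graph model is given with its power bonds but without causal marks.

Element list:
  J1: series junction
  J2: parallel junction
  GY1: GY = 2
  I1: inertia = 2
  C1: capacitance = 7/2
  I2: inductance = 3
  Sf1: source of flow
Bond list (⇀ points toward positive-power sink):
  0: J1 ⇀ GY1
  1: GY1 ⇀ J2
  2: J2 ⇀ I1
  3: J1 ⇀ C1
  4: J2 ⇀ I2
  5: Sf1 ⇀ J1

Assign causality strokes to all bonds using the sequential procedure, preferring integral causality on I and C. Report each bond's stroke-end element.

bond 0 stroke at J1
bond 1 stroke at J2
bond 2 stroke at I1
bond 3 stroke at J1
bond 4 stroke at I2
bond 5 stroke at Sf1

β5 →Sf1  (Sf1 fixes flow; stroke at Sf1)
β0 →J1  (common-f at J1 fixed by 5)
β3 →J1  (J1: bond 5 brought flow, rest push out)
β1 →J2  (GY1 both-in/both-out from 0)
β2 →I1  (0-jn J2 has e-setter on 1)
β4 →I2  (0-jn J2 has e-setter on 1)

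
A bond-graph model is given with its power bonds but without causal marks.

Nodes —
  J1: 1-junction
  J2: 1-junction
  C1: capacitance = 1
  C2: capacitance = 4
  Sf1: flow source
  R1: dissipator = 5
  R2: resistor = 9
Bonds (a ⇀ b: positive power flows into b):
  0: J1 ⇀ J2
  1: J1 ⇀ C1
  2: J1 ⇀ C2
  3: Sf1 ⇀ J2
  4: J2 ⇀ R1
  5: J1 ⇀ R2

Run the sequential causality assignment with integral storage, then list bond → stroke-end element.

b3 |Sf1  (Sf1 fixes flow; stroke at Sf1)
b0 |J2  (J2: bond 3 brought flow, rest push out)
b4 |J2  (J2 flow already set via bond 3)
b1 |J1  (J1: bond 0 brought flow, rest push out)
b2 |J1  (J1: bond 0 brought flow, rest push out)
b5 |J1  (J1: bond 0 brought flow, rest push out)

#0 stroke→J2
#1 stroke→J1
#2 stroke→J1
#3 stroke→Sf1
#4 stroke→J2
#5 stroke→J1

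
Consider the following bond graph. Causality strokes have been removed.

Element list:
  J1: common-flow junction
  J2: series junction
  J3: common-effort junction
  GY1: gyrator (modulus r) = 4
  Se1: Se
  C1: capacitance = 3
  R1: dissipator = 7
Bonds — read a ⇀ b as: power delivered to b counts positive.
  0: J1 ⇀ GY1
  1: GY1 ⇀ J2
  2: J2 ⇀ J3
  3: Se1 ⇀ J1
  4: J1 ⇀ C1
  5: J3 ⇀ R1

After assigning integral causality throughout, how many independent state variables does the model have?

β3 →J1  (Se1 (Se) sets effort on bond)
β4 →J1  (C1 integral (e out))
β0 →GY1  (only one flow-in slot at J1)
β1 →GY1  (GY GY1: same side as bond 0)
β2 →J2  (J2: bond 1 brought flow, rest push out)
β5 →J3  (closing 0-jn rule on J3)

1  (C1 all integral)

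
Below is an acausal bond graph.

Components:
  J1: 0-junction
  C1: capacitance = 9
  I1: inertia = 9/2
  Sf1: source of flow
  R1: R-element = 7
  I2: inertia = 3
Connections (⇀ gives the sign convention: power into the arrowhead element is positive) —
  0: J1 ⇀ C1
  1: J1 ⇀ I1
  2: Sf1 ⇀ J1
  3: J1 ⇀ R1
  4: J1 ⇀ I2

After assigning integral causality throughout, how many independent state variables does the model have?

b2 stroke at Sf1  (source Sf1 imposes f)
b0 stroke at J1  (C1 integral (e out))
b1 stroke at I1  (J1 effort already set via bond 0)
b3 stroke at R1  (0-jn J1 has e-setter on 0)
b4 stroke at I2  (common-e at J1 fixed by 0)

3  (C1, I1, I2 all integral)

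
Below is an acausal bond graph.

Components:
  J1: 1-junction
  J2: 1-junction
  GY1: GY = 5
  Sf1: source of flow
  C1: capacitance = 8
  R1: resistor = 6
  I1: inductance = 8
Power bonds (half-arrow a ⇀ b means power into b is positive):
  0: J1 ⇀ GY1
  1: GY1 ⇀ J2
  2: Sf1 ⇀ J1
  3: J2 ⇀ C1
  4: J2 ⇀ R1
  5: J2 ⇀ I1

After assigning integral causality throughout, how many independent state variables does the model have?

2  (C1, I1 all integral)

#2 stroke→Sf1  (source Sf1 imposes f)
#0 stroke→J1  (J1 flow already set via bond 2)
#1 stroke→J2  (GY1: gyrator matches bond 0)
#3 stroke→J2  (C1 outputs effort q/C1)
#5 stroke→I1  (I1: I, integral causality)
#4 stroke→J2  (common-f at J2 fixed by 5)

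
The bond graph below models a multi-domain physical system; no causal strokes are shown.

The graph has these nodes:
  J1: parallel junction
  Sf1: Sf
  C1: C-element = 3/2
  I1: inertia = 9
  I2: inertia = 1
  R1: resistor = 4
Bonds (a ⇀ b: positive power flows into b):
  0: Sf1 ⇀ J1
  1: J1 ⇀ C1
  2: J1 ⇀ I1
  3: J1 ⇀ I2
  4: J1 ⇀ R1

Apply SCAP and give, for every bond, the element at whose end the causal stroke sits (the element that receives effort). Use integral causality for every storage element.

β0 |Sf1  (source Sf1 imposes f)
β1 |J1  (C1 outputs effort q/C1)
β2 |I1  (J1: bond 1 brought effort, rest push out)
β3 |I2  (J1: bond 1 brought effort, rest push out)
β4 |R1  (common-e at J1 fixed by 1)

β0 stroke at Sf1
β1 stroke at J1
β2 stroke at I1
β3 stroke at I2
β4 stroke at R1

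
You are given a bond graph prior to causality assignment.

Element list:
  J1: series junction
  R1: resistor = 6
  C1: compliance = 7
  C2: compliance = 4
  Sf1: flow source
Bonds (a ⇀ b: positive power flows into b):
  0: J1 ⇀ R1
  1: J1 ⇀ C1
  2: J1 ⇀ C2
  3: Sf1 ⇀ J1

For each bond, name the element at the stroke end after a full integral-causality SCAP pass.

β0 stroke→J1
β1 stroke→J1
β2 stroke→J1
β3 stroke→Sf1

bond 3 stroke→Sf1  (Sf1 fixes flow; stroke at Sf1)
bond 0 stroke→J1  (1-jn J1 has f-setter on 3)
bond 1 stroke→J1  (J1 flow already set via bond 3)
bond 2 stroke→J1  (J1: bond 3 brought flow, rest push out)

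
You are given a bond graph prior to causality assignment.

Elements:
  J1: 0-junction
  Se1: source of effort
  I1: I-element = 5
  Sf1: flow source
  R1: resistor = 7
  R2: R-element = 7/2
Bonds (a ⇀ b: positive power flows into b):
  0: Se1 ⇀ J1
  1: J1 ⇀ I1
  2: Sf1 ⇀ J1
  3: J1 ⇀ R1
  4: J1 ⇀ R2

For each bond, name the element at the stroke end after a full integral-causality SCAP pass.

b0 stroke→J1  (Se1 (Se) sets effort on bond)
b2 stroke→Sf1  (source Sf1 imposes f)
b1 stroke→I1  (J1 effort already set via bond 0)
b3 stroke→R1  (J1 effort already set via bond 0)
b4 stroke→R2  (0-jn J1 has e-setter on 0)

#0 stroke→J1
#1 stroke→I1
#2 stroke→Sf1
#3 stroke→R1
#4 stroke→R2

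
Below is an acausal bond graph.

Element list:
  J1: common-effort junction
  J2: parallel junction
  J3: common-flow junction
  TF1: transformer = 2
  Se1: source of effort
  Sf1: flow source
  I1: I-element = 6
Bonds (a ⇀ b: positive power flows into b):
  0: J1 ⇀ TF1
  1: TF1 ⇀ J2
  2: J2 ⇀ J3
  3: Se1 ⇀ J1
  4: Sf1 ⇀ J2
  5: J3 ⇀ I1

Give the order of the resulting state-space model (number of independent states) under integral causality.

#3 stroke at J1  (Se1 fixes effort; stroke away)
#4 stroke at Sf1  (Sf1 fixes flow; stroke at Sf1)
#0 stroke at TF1  (J1 effort already set via bond 3)
#1 stroke at J2  (TF1 one-in-one-out from 0)
#2 stroke at J3  (J2: bond 1 brought effort, rest push out)
#5 stroke at I1  (J3: last free bond brings flow in)

1  (I1 all integral)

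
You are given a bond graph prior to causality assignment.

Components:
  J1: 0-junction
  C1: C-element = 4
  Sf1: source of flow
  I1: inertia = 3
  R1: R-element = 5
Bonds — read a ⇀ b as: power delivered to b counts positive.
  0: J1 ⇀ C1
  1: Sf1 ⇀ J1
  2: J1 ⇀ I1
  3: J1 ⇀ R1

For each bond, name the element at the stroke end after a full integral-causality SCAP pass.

β0 stroke at J1
β1 stroke at Sf1
β2 stroke at I1
β3 stroke at R1

β1 stroke at Sf1  (Sf1: flow source, stroke at near end)
β0 stroke at J1  (C1 outputs effort q/C1)
β2 stroke at I1  (J1 effort already set via bond 0)
β3 stroke at R1  (J1 effort already set via bond 0)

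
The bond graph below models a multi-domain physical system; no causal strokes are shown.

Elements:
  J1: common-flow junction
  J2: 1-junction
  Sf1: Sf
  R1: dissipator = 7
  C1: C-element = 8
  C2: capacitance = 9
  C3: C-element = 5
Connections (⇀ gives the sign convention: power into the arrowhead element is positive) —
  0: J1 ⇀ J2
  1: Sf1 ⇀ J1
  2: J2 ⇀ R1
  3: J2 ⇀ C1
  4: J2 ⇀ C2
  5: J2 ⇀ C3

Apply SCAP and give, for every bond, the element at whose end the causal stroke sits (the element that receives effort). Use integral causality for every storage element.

β0 →J1
β1 →Sf1
β2 →J2
β3 →J2
β4 →J2
β5 →J2

b1 stroke at Sf1  (Sf1: flow source, stroke at near end)
b0 stroke at J1  (J1 flow already set via bond 1)
b2 stroke at J2  (J2 flow already set via bond 0)
b3 stroke at J2  (1-jn J2 has f-setter on 0)
b4 stroke at J2  (J2: bond 0 brought flow, rest push out)
b5 stroke at J2  (J2: bond 0 brought flow, rest push out)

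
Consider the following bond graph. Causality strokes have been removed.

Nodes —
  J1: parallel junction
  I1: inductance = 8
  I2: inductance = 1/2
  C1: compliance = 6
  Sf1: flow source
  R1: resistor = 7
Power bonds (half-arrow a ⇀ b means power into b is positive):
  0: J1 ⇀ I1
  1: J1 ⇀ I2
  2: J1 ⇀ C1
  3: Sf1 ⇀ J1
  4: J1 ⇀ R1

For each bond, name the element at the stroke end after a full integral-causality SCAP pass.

bond 0 →I1
bond 1 →I2
bond 2 →J1
bond 3 →Sf1
bond 4 →R1

β3 stroke at Sf1  (Sf1 fixes flow; stroke at Sf1)
β0 stroke at I1  (I1: I, integral causality)
β1 stroke at I2  (I2: I, integral causality)
β2 stroke at J1  (C1: C, integral causality)
β4 stroke at R1  (J1: bond 2 brought effort, rest push out)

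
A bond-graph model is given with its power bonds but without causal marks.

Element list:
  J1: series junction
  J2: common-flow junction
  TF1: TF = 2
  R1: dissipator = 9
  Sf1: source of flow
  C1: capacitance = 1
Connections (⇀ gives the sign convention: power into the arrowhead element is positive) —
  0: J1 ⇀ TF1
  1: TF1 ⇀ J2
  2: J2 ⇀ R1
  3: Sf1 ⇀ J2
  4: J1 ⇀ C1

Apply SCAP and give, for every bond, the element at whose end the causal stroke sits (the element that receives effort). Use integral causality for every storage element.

bond 3 |Sf1  (source Sf1 imposes f)
bond 1 |J2  (J2 flow already set via bond 3)
bond 2 |J2  (J2 flow already set via bond 3)
bond 0 |TF1  (TF1: transformer flips bond 1)
bond 4 |J1  (J1: bond 0 brought flow, rest push out)

b0 →TF1
b1 →J2
b2 →J2
b3 →Sf1
b4 →J1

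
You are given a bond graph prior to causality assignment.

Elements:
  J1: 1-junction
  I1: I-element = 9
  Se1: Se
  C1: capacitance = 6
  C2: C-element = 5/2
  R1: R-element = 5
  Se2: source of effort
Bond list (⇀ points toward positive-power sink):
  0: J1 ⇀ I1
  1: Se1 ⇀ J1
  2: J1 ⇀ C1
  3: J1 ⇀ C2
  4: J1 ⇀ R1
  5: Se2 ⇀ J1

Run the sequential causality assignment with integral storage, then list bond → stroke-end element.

β1 stroke at J1  (Se1: effort source, stroke at far end)
β5 stroke at J1  (Se2 (Se) sets effort on bond)
β0 stroke at I1  (I1 outputs flow p/I1)
β2 stroke at J1  (1-jn J1 has f-setter on 0)
β3 stroke at J1  (1-jn J1 has f-setter on 0)
β4 stroke at J1  (J1 flow already set via bond 0)

#0 stroke→I1
#1 stroke→J1
#2 stroke→J1
#3 stroke→J1
#4 stroke→J1
#5 stroke→J1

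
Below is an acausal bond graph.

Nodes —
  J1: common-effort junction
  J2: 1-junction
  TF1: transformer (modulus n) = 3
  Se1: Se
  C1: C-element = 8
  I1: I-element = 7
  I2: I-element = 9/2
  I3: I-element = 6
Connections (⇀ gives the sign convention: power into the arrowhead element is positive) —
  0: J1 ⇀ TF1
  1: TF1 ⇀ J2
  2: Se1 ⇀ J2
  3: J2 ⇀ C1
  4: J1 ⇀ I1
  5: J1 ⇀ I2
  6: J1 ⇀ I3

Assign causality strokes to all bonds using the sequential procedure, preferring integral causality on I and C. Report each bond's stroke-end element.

#2 stroke→J2  (Se1: effort source, stroke at far end)
#3 stroke→J2  (prefer integral on C1)
#1 stroke→TF1  (J2: last free bond brings flow in)
#0 stroke→J1  (TF TF1: opposite of bond 1)
#4 stroke→I1  (J1: bond 0 brought effort, rest push out)
#5 stroke→I2  (J1 effort already set via bond 0)
#6 stroke→I3  (common-e at J1 fixed by 0)

β0 stroke→J1
β1 stroke→TF1
β2 stroke→J2
β3 stroke→J2
β4 stroke→I1
β5 stroke→I2
β6 stroke→I3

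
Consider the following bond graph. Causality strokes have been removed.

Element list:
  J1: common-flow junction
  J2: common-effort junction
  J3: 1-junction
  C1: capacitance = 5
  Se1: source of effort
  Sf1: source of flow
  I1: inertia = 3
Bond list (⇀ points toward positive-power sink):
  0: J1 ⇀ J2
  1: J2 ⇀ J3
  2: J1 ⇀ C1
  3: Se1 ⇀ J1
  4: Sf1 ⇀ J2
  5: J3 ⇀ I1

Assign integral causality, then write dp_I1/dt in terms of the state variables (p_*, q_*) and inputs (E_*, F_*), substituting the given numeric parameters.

dp_I1/dt = E_Se1 - q_C1/5

#3 stroke at J1  (source Se1 imposes e)
#4 stroke at Sf1  (Sf1 fixes flow; stroke at Sf1)
#2 stroke at J1  (C1 integral (e out))
#0 stroke at J2  (only one flow-in slot at J1)
#1 stroke at J3  (J2 effort already set via bond 0)
#5 stroke at I1  (only one flow-in slot at J3)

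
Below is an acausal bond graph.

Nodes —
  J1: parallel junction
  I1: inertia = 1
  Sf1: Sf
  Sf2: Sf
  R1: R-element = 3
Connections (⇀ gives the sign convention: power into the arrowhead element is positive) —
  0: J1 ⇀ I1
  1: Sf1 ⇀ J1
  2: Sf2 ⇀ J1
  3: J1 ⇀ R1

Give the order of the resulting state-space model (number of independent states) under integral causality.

#1 stroke→Sf1  (Sf1 (Sf) sets flow on bond)
#2 stroke→Sf2  (Sf2 fixes flow; stroke at Sf2)
#0 stroke→I1  (I1 outputs flow p/I1)
#3 stroke→J1  (J1: last free bond brings effort in)

1  (I1 all integral)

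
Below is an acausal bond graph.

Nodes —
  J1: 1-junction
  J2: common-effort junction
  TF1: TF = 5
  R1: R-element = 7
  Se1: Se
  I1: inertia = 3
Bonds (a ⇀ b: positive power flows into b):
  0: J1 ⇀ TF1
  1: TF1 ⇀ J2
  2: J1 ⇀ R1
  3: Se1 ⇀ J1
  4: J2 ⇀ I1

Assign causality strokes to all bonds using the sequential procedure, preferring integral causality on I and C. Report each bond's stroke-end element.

bond 3 →J1  (Se1 (Se) sets effort on bond)
bond 4 →I1  (I1 outputs flow p/I1)
bond 1 →J2  (closing 0-jn rule on J2)
bond 0 →TF1  (TF TF1: opposite of bond 1)
bond 2 →J1  (common-f at J1 fixed by 0)

bond 0 →TF1
bond 1 →J2
bond 2 →J1
bond 3 →J1
bond 4 →I1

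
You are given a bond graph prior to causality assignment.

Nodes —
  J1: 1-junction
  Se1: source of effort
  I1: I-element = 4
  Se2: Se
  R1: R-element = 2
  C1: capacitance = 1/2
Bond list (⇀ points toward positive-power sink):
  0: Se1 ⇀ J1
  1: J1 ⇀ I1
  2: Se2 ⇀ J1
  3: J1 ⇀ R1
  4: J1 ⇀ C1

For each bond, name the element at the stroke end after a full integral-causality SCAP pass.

b0 |J1  (Se1 fixes effort; stroke away)
b2 |J1  (source Se2 imposes e)
b1 |I1  (I1 integral (f out))
b3 |J1  (1-jn J1 has f-setter on 1)
b4 |J1  (1-jn J1 has f-setter on 1)

bond 0 →J1
bond 1 →I1
bond 2 →J1
bond 3 →J1
bond 4 →J1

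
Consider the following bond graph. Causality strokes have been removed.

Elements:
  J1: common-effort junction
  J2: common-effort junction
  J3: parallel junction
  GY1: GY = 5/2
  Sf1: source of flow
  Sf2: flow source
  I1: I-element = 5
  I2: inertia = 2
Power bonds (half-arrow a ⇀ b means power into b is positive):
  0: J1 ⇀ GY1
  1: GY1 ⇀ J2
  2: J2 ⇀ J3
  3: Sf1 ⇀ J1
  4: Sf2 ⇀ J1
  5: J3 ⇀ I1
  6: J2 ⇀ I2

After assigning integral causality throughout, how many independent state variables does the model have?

2  (I1, I2 all integral)

#3 |Sf1  (source Sf1 imposes f)
#4 |Sf2  (Sf2: flow source, stroke at near end)
#0 |J1  (J1 needs exactly one e-in)
#1 |J2  (GY1: gyrator matches bond 0)
#2 |J3  (0-jn J2 has e-setter on 1)
#6 |I2  (J2: bond 1 brought effort, rest push out)
#5 |I1  (common-e at J3 fixed by 2)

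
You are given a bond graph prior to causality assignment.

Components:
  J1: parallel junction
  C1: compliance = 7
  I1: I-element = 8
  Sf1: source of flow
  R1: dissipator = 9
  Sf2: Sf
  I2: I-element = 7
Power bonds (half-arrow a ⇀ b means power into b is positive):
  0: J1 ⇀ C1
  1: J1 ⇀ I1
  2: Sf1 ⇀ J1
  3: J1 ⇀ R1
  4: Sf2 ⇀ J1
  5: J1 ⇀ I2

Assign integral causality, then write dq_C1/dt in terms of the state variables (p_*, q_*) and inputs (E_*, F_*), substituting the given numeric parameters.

β2 |Sf1  (Sf1: flow source, stroke at near end)
β4 |Sf2  (source Sf2 imposes f)
β0 |J1  (C1: C, integral causality)
β1 |I1  (J1: bond 0 brought effort, rest push out)
β3 |R1  (common-e at J1 fixed by 0)
β5 |I2  (common-e at J1 fixed by 0)

dq_C1/dt = F_Sf1 + F_Sf2 - p_I1/8 - p_I2/7 - q_C1/63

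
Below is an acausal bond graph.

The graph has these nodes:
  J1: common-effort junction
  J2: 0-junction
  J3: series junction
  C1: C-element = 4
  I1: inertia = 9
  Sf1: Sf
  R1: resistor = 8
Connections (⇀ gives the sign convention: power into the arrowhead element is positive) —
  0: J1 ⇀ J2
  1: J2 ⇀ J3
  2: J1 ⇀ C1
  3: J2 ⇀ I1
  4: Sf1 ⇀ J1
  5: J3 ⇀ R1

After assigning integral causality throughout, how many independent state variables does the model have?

b4 stroke at Sf1  (Sf1: flow source, stroke at near end)
b2 stroke at J1  (C1: C, integral causality)
b0 stroke at J2  (J1 effort already set via bond 2)
b1 stroke at J3  (J2: bond 0 brought effort, rest push out)
b3 stroke at I1  (J2: bond 0 brought effort, rest push out)
b5 stroke at R1  (J3 needs exactly one f-in)

2  (C1, I1 all integral)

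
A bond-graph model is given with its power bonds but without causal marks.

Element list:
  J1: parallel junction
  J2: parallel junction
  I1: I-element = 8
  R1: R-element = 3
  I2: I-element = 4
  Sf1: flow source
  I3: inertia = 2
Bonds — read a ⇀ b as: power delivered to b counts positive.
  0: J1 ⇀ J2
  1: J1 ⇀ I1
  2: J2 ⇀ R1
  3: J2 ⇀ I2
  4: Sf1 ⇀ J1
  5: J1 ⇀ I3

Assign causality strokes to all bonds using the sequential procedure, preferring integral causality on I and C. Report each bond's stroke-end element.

β4 stroke at Sf1  (Sf1 (Sf) sets flow on bond)
β1 stroke at I1  (prefer integral on I1)
β3 stroke at I2  (I2 integral (f out))
β5 stroke at I3  (I3: I, integral causality)
β0 stroke at J1  (only one effort-in slot at J1)
β2 stroke at J2  (J2: last free bond brings effort in)

bond 0 |J1
bond 1 |I1
bond 2 |J2
bond 3 |I2
bond 4 |Sf1
bond 5 |I3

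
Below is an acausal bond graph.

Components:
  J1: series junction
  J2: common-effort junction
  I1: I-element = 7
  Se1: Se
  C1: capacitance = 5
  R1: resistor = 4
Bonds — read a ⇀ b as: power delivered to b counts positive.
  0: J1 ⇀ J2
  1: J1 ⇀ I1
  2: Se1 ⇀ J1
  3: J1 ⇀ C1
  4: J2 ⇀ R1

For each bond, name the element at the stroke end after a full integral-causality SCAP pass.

bond 2 stroke→J1  (source Se1 imposes e)
bond 1 stroke→I1  (I1: I, integral causality)
bond 0 stroke→J1  (common-f at J1 fixed by 1)
bond 3 stroke→J1  (common-f at J1 fixed by 1)
bond 4 stroke→J2  (J2: last free bond brings effort in)

β0 |J1
β1 |I1
β2 |J1
β3 |J1
β4 |J2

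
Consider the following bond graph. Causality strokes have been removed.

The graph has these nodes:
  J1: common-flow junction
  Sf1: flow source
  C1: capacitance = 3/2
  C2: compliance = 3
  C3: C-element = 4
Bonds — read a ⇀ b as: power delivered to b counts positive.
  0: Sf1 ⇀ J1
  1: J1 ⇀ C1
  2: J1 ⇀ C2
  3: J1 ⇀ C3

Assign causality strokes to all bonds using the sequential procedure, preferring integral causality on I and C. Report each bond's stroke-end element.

β0 stroke at Sf1  (Sf1: flow source, stroke at near end)
β1 stroke at J1  (J1: bond 0 brought flow, rest push out)
β2 stroke at J1  (J1: bond 0 brought flow, rest push out)
β3 stroke at J1  (J1: bond 0 brought flow, rest push out)

#0 →Sf1
#1 →J1
#2 →J1
#3 →J1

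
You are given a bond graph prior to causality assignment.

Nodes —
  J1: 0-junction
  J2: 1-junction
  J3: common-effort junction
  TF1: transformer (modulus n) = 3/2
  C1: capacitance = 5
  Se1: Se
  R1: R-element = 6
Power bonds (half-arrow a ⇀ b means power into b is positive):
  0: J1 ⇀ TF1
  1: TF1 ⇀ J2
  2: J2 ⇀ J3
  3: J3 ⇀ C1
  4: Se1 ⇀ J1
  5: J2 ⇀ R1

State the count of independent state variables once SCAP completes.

#4 |J1  (source Se1 imposes e)
#0 |TF1  (J1: bond 4 brought effort, rest push out)
#1 |J2  (TF TF1: opposite of bond 0)
#3 |J3  (C1 integral (e out))
#2 |J2  (0-jn J3 has e-setter on 3)
#5 |R1  (J2: last free bond brings flow in)

1  (C1 all integral)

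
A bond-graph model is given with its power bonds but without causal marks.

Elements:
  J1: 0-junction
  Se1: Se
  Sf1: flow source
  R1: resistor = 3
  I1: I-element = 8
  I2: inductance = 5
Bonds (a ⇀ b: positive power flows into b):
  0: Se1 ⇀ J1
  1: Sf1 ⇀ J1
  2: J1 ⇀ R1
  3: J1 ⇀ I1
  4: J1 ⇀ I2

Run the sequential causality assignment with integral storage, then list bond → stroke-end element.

#0 stroke at J1  (Se1: effort source, stroke at far end)
#1 stroke at Sf1  (Sf1 fixes flow; stroke at Sf1)
#2 stroke at R1  (J1: bond 0 brought effort, rest push out)
#3 stroke at I1  (J1 effort already set via bond 0)
#4 stroke at I2  (J1 effort already set via bond 0)

β0 stroke at J1
β1 stroke at Sf1
β2 stroke at R1
β3 stroke at I1
β4 stroke at I2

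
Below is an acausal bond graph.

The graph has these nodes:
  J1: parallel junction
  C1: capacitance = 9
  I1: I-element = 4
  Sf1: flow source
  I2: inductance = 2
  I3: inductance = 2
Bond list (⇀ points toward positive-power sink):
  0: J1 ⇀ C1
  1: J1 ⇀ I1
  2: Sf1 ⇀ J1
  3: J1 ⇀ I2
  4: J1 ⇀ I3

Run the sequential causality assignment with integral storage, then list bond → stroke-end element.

β2 stroke at Sf1  (source Sf1 imposes f)
β0 stroke at J1  (C1: C, integral causality)
β1 stroke at I1  (common-e at J1 fixed by 0)
β3 stroke at I2  (common-e at J1 fixed by 0)
β4 stroke at I3  (J1: bond 0 brought effort, rest push out)

#0 stroke→J1
#1 stroke→I1
#2 stroke→Sf1
#3 stroke→I2
#4 stroke→I3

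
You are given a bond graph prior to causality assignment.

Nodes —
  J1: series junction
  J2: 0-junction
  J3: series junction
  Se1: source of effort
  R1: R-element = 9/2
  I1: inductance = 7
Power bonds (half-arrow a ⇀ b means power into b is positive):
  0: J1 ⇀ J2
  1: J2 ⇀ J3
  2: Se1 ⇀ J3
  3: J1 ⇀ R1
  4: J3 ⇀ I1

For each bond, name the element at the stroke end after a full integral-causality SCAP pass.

bond 0 →J2
bond 1 →J3
bond 2 →J3
bond 3 →J1
bond 4 →I1

#2 |J3  (Se1 (Se) sets effort on bond)
#4 |I1  (I1 integral (f out))
#1 |J3  (J3 flow already set via bond 4)
#0 |J2  (J2: last free bond brings effort in)
#3 |J1  (common-f at J1 fixed by 0)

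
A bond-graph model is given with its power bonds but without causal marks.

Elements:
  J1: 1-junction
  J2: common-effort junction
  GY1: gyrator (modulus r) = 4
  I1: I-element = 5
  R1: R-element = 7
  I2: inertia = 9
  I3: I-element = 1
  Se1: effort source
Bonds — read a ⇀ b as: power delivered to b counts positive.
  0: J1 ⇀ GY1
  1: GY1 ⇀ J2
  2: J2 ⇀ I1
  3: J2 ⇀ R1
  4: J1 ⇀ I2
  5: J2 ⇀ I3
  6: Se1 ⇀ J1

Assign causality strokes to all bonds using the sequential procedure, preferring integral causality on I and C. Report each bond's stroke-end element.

bond 6 →J1  (Se1: effort source, stroke at far end)
bond 2 →I1  (prefer integral on I1)
bond 4 →I2  (I2 integral (f out))
bond 0 →J1  (J1 flow already set via bond 4)
bond 1 →J2  (through GY1, causality inverts; strokes same side of GY1)
bond 3 →R1  (J2 effort already set via bond 1)
bond 5 →I3  (J2 effort already set via bond 1)

bond 0 |J1
bond 1 |J2
bond 2 |I1
bond 3 |R1
bond 4 |I2
bond 5 |I3
bond 6 |J1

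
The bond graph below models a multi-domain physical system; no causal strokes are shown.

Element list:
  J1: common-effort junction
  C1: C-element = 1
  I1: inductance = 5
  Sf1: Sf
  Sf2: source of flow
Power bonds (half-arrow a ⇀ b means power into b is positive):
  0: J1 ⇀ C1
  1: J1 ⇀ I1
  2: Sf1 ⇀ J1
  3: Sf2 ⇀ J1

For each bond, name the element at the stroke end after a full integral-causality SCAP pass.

b0 |J1
b1 |I1
b2 |Sf1
b3 |Sf2

β2 stroke at Sf1  (source Sf1 imposes f)
β3 stroke at Sf2  (Sf2 (Sf) sets flow on bond)
β0 stroke at J1  (C1 outputs effort q/C1)
β1 stroke at I1  (common-e at J1 fixed by 0)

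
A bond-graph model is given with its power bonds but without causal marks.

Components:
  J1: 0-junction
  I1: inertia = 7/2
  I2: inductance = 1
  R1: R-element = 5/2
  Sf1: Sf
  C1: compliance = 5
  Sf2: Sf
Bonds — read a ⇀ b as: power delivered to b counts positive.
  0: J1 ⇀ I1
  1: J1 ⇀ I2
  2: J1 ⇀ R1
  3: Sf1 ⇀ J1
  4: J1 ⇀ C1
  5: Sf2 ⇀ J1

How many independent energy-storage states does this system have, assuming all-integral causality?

3  (C1, I1, I2 all integral)

#3 |Sf1  (Sf1: flow source, stroke at near end)
#5 |Sf2  (Sf2 (Sf) sets flow on bond)
#0 |I1  (prefer integral on I1)
#1 |I2  (I2: I, integral causality)
#4 |J1  (prefer integral on C1)
#2 |R1  (J1: bond 4 brought effort, rest push out)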